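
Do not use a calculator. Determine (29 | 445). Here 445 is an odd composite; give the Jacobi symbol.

-1

Reciprocity: 29 ≡ 1 and 445 ≡ 1 (mod 4), so (29/445) = +(445/29).
Reduce top mod 29: now compute (10/29).
Pull out 2: since 29 ≡ 5 (mod 8), (2/29) = -1.
Reciprocity: 5 ≡ 1 and 29 ≡ 1 (mod 4), so (5/29) = +(29/5).
Reduce top mod 5: now compute (4/5).
Pull out 2^2: since 5 ≡ 5 (mod 8), (2/5) = -1, so (2/5)^2 = +1.
Reached (1/5) = 1. Collecting the sign flips along the way, the symbol is -1.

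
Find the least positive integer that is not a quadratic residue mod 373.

(2/373) = −1, so 2 is the smallest positive non-residue mod 373.

2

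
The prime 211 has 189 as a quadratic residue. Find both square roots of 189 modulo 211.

Since 211 ≡ 3 (mod 4), a square root of 189 is 189^((211+1)/4) = 189^53 mod 211.
Repeated squaring: 189^2≡62, 189^4≡46, 189^8≡6, 189^16≡36, 189^32≡30 (mod 211).
189^53 = 189^(32+16+4+1) ≡ 20 (mod 211).
Check: 20² = 400 ≡ 189 (mod 211). The two roots are 20 and 191.

20, 191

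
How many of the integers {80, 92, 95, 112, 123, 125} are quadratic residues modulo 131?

(80/131) = +1 → QR.
(92/131) = -1 → non-residue.
(95/131) = -1 → non-residue.
(112/131) = +1 → QR.
(123/131) = +1 → QR.
(125/131) = +1 → QR.
Total quadratic residues among the 6: 4.

4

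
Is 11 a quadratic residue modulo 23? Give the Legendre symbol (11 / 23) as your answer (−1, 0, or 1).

-1

Euler's criterion: (11/23) ≡ 11^11 (mod 23).
11^2 ≡ 6 (mod 23)
11^4 ≡ 13 (mod 23)
11^8 ≡ 8 (mod 23)
11^11 = 11^(8+2+1) ≡ 22 (mod 23).
Result is 22 ≡ −1, so (11/23) = −1.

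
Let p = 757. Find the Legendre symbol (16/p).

Pull out 2^4: since 757 ≡ 5 (mod 8), (2/757) = -1, so (2/757)^4 = +1.
Reached (1/757) = 1. Collecting the sign flips along the way, the symbol is +1.

1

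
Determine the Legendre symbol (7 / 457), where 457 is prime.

Reciprocity: 7 ≡ 3 and 457 ≡ 1 (mod 4), so (7/457) = +(457/7).
Reduce top mod 7: now compute (2/7).
Pull out 2: since 7 ≡ 7 (mod 8), (2/7) = +1.
Reached (1/7) = 1. Collecting the sign flips along the way, the symbol is +1.

1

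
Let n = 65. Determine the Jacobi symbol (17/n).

Reciprocity: 17 ≡ 1 and 65 ≡ 1 (mod 4), so (17/65) = +(65/17).
Reduce top mod 17: now compute (14/17).
Pull out 2: since 17 ≡ 1 (mod 8), (2/17) = +1.
Reciprocity: 7 ≡ 3 and 17 ≡ 1 (mod 4), so (7/17) = +(17/7).
Reduce top mod 7: now compute (3/7).
Reciprocity: 3 ≡ 3 and 7 ≡ 3 (mod 4), so (3/7) = −(7/3).
Reduce top mod 3: now compute (1/3).
Reached (1/3) = 1. Collecting the sign flips along the way, the symbol is -1.

-1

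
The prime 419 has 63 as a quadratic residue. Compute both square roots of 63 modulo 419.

77, 342

Since 419 ≡ 3 (mod 4), a square root of 63 is 63^((419+1)/4) = 63^105 mod 419.
Repeated squaring: 63^2≡198, 63^4≡237, 63^8≡23, 63^16≡110, 63^32≡368, 63^64≡87 (mod 419).
63^105 = 63^(64+32+8+1) ≡ 342 (mod 419).
Check: 342² = 116964 ≡ 63 (mod 419). The two roots are 77 and 342.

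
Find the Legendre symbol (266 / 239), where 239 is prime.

First reduce: 266 ≡ 27 (mod 239).
Reciprocity: 27 ≡ 3 and 239 ≡ 3 (mod 4), so (27/239) = −(239/27).
Reduce top mod 27: now compute (23/27).
Reciprocity: 23 ≡ 3 and 27 ≡ 3 (mod 4), so (23/27) = −(27/23).
Reduce top mod 23: now compute (4/23).
Pull out 2^2: since 23 ≡ 7 (mod 8), (2/23) = +1, so (2/23)^2 = +1.
Reached (1/23) = 1. Collecting the sign flips along the way, the symbol is +1.

1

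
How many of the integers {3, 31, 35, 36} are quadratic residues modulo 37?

2

(3/37) = +1 → QR.
(31/37) = -1 → non-residue.
(35/37) = -1 → non-residue.
(36/37) = +1 → QR.
Total quadratic residues among the 4: 2.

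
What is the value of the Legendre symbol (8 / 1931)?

Pull out 2^3: since 1931 ≡ 3 (mod 8), (2/1931) = -1, so (2/1931)^3 = -1.
Reached (1/1931) = 1. Collecting the sign flips along the way, the symbol is -1.

-1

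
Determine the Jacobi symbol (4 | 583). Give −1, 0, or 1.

Pull out 2^2: since 583 ≡ 7 (mod 8), (2/583) = +1, so (2/583)^2 = +1.
Reached (1/583) = 1. Collecting the sign flips along the way, the symbol is +1.

1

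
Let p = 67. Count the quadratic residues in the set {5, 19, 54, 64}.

3

(5/67) = -1 → non-residue.
(19/67) = +1 → QR.
(54/67) = +1 → QR.
(64/67) = +1 → QR.
Total quadratic residues among the 4: 3.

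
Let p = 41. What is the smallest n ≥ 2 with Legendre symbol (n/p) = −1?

3

(2/41) = +1, so 2 is a residue.
(3/41) = −1, so 3 is the smallest positive non-residue mod 41.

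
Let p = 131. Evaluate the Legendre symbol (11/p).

Euler's criterion: (11/131) ≡ 11^65 (mod 131).
11^2 ≡ 121 (mod 131)
11^4 ≡ 100 (mod 131)
11^8 ≡ 44 (mod 131)
11^16 ≡ 102 (mod 131)
11^32 ≡ 55 (mod 131)
11^64 ≡ 12 (mod 131)
11^65 = 11^(64+1) ≡ 1 (mod 131).
Result is 1, so (11/131) = 1.

1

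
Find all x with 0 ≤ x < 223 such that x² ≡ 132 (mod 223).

32, 191

Since 223 ≡ 3 (mod 4), a square root of 132 is 132^((223+1)/4) = 132^56 mod 223.
Repeated squaring: 132^2≡30, 132^4≡8, 132^8≡64, 132^16≡82, 132^32≡34 (mod 223).
132^56 = 132^(32+16+8) ≡ 32 (mod 223).
Check: 32² = 1024 ≡ 132 (mod 223). The two roots are 32 and 191.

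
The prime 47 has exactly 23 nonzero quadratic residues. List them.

1,2,3,4,6,7,8,9,12,14,16,17,18,21,24,25,27,28,32,34,36,37,42

Square k = 1,…,23 (k and 47−k give the same square):
1²=1, 2²=4, 3²=9, 4²=16, 5²=25, 6²=36, 7²≡2, 8²≡17, 9²≡34, 10²≡6, 11²≡27, 12²≡3, 13²≡28, 14²≡8, 15²≡37, 16²≡21, 17²≡7, 18²≡42, 19²≡32, 20²≡24, 21²≡18, 22²≡14, 23²≡12 (mod 47).
So the quadratic residues mod 47 are {1, 2, 3, 4, 6, 7, 8, 9, 12, 14, 16, 17, 18, 21, 24, 25, 27, 28, 32, 34, 36, 37, 42}.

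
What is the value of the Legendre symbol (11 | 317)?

Reciprocity: 11 ≡ 3 and 317 ≡ 1 (mod 4), so (11/317) = +(317/11).
Reduce top mod 11: now compute (9/11).
Reciprocity: 9 ≡ 1 and 11 ≡ 3 (mod 4), so (9/11) = +(11/9).
Reduce top mod 9: now compute (2/9).
Pull out 2: since 9 ≡ 1 (mod 8), (2/9) = +1.
Reached (1/9) = 1. Collecting the sign flips along the way, the symbol is +1.

1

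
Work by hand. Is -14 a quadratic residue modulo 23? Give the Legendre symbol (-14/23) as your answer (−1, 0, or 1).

First reduce: -14 ≡ 9 (mod 23).
Reciprocity: 9 ≡ 1 and 23 ≡ 3 (mod 4), so (9/23) = +(23/9).
Reduce top mod 9: now compute (5/9).
Reciprocity: 5 ≡ 1 and 9 ≡ 1 (mod 4), so (5/9) = +(9/5).
Reduce top mod 5: now compute (4/5).
Pull out 2^2: since 5 ≡ 5 (mod 8), (2/5) = -1, so (2/5)^2 = +1.
Reached (1/5) = 1. Collecting the sign flips along the way, the symbol is +1.

1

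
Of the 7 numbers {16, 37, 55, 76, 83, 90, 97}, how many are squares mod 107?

(16/107) = +1 → QR.
(37/107) = +1 → QR.
(55/107) = -1 → non-residue.
(76/107) = +1 → QR.
(83/107) = +1 → QR.
(90/107) = +1 → QR.
(97/107) = -1 → non-residue.
Total quadratic residues among the 7: 5.

5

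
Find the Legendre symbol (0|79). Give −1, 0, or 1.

0

Top reduces to 0: gcd > 1, so the symbol is 0.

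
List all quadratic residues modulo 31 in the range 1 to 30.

Square k = 1,…,15 (k and 31−k give the same square):
1²=1, 2²=4, 3²=9, 4²=16, 5²=25, 6²≡5, 7²≡18, 8²≡2, 9²≡19, 10²≡7, 11²≡28, 12²≡20, 13²≡14, 14²≡10, 15²≡8 (mod 31).
So the quadratic residues mod 31 are {1, 2, 4, 5, 7, 8, 9, 10, 14, 16, 18, 19, 20, 25, 28}.

1 2 4 5 7 8 9 10 14 16 18 19 20 25 28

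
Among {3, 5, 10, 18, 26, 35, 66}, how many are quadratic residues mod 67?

(3/67) = -1 → non-residue.
(5/67) = -1 → non-residue.
(10/67) = +1 → QR.
(18/67) = -1 → non-residue.
(26/67) = +1 → QR.
(35/67) = +1 → QR.
(66/67) = -1 → non-residue.
Total quadratic residues among the 7: 3.

3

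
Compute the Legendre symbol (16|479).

1

Pull out 2^4: since 479 ≡ 7 (mod 8), (2/479) = +1, so (2/479)^4 = +1.
Reached (1/479) = 1. Collecting the sign flips along the way, the symbol is +1.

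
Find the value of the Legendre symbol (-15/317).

1

First reduce: -15 ≡ 302 (mod 317).
Pull out 2: since 317 ≡ 5 (mod 8), (2/317) = -1.
Reciprocity: 151 ≡ 3 and 317 ≡ 1 (mod 4), so (151/317) = +(317/151).
Reduce top mod 151: now compute (15/151).
Reciprocity: 15 ≡ 3 and 151 ≡ 3 (mod 4), so (15/151) = −(151/15).
Reduce top mod 15: now compute (1/15).
Reached (1/15) = 1. Collecting the sign flips along the way, the symbol is +1.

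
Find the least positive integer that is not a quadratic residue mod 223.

(2/223) = +1, so 2 is a residue.
(3/223) = −1, so 3 is the smallest positive non-residue mod 223.

3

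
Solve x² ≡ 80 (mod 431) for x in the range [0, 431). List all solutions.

Since 431 ≡ 3 (mod 4), a square root of 80 is 80^((431+1)/4) = 80^108 mod 431.
Repeated squaring: 80^2≡366, 80^4≡346, 80^8≡329, 80^16≡60, 80^32≡152, 80^64≡261 (mod 431).
80^108 = 80^(64+32+8+4) ≡ 138 (mod 431).
Check: 138² = 19044 ≡ 80 (mod 431). The two roots are 138 and 293.

138, 293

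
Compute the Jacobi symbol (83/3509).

1

Reciprocity: 83 ≡ 3 and 3509 ≡ 1 (mod 4), so (83/3509) = +(3509/83).
Reduce top mod 83: now compute (23/83).
Reciprocity: 23 ≡ 3 and 83 ≡ 3 (mod 4), so (23/83) = −(83/23).
Reduce top mod 23: now compute (14/23).
Pull out 2: since 23 ≡ 7 (mod 8), (2/23) = +1.
Reciprocity: 7 ≡ 3 and 23 ≡ 3 (mod 4), so (7/23) = −(23/7).
Reduce top mod 7: now compute (2/7).
Pull out 2: since 7 ≡ 7 (mod 8), (2/7) = +1.
Reached (1/7) = 1. Collecting the sign flips along the way, the symbol is +1.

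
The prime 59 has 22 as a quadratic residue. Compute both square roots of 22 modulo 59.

Since 59 ≡ 3 (mod 4), a square root of 22 is 22^((59+1)/4) = 22^15 mod 59.
Repeated squaring: 22^2≡12, 22^4≡26, 22^8≡27 (mod 59).
22^15 = 22^(8+4+2+1) ≡ 9 (mod 59).
Check: 9² = 81 ≡ 22 (mod 59). The two roots are 9 and 50.

9, 50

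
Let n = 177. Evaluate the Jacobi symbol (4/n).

1

Pull out 2^2: since 177 ≡ 1 (mod 8), (2/177) = +1, so (2/177)^2 = +1.
Reached (1/177) = 1. Collecting the sign flips along the way, the symbol is +1.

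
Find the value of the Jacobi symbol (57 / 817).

0

Reciprocity: 57 ≡ 1 and 817 ≡ 1 (mod 4), so (57/817) = +(817/57).
Reduce top mod 57: now compute (19/57).
Reciprocity: 19 ≡ 3 and 57 ≡ 1 (mod 4), so (19/57) = +(57/19).
Reduce top mod 19: now compute (0/19).
Top reduces to 0: gcd > 1, so the symbol is 0.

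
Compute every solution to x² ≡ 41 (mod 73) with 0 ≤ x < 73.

73 ≡ 1 (mod 4), so we find a root by search.
Trying successive values, 25² = 625 ≡ 41 (mod 73). The other root is 73 − 25 = 48.

25, 48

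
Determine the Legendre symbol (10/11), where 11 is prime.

-1

Pull out 2: since 11 ≡ 3 (mod 8), (2/11) = -1.
Reciprocity: 5 ≡ 1 and 11 ≡ 3 (mod 4), so (5/11) = +(11/5).
Reduce top mod 5: now compute (1/5).
Reached (1/5) = 1. Collecting the sign flips along the way, the symbol is -1.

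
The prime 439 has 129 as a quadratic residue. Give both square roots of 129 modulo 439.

Since 439 ≡ 3 (mod 4), a square root of 129 is 129^((439+1)/4) = 129^110 mod 439.
Repeated squaring: 129^2≡398, 129^4≡364, 129^8≡357, 129^16≡139, 129^32≡5, 129^64≡25 (mod 439).
129^110 = 129^(64+32+8+4+2) ≡ 133 (mod 439).
Check: 133² = 17689 ≡ 129 (mod 439). The two roots are 133 and 306.

133, 306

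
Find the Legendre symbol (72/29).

-1

First reduce: 72 ≡ 14 (mod 29).
Pull out 2: since 29 ≡ 5 (mod 8), (2/29) = -1.
Reciprocity: 7 ≡ 3 and 29 ≡ 1 (mod 4), so (7/29) = +(29/7).
Reduce top mod 7: now compute (1/7).
Reached (1/7) = 1. Collecting the sign flips along the way, the symbol is -1.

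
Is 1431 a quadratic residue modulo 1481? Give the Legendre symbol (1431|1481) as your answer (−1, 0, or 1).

1

Reciprocity: 1431 ≡ 3 and 1481 ≡ 1 (mod 4), so (1431/1481) = +(1481/1431).
Reduce top mod 1431: now compute (50/1431).
Pull out 2: since 1431 ≡ 7 (mod 8), (2/1431) = +1.
Reciprocity: 25 ≡ 1 and 1431 ≡ 3 (mod 4), so (25/1431) = +(1431/25).
Reduce top mod 25: now compute (6/25).
Pull out 2: since 25 ≡ 1 (mod 8), (2/25) = +1.
Reciprocity: 3 ≡ 3 and 25 ≡ 1 (mod 4), so (3/25) = +(25/3).
Reduce top mod 3: now compute (1/3).
Reached (1/3) = 1. Collecting the sign flips along the way, the symbol is +1.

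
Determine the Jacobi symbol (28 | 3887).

-1

Pull out 2^2: since 3887 ≡ 7 (mod 8), (2/3887) = +1, so (2/3887)^2 = +1.
Reciprocity: 7 ≡ 3 and 3887 ≡ 3 (mod 4), so (7/3887) = −(3887/7).
Reduce top mod 7: now compute (2/7).
Pull out 2: since 7 ≡ 7 (mod 8), (2/7) = +1.
Reached (1/7) = 1. Collecting the sign flips along the way, the symbol is -1.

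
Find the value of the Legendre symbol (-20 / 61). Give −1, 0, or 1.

First reduce: -20 ≡ 41 (mod 61).
Reciprocity: 41 ≡ 1 and 61 ≡ 1 (mod 4), so (41/61) = +(61/41).
Reduce top mod 41: now compute (20/41).
Pull out 2^2: since 41 ≡ 1 (mod 8), (2/41) = +1, so (2/41)^2 = +1.
Reciprocity: 5 ≡ 1 and 41 ≡ 1 (mod 4), so (5/41) = +(41/5).
Reduce top mod 5: now compute (1/5).
Reached (1/5) = 1. Collecting the sign flips along the way, the symbol is +1.

1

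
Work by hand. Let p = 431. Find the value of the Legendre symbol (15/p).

1

Reciprocity: 15 ≡ 3 and 431 ≡ 3 (mod 4), so (15/431) = −(431/15).
Reduce top mod 15: now compute (11/15).
Reciprocity: 11 ≡ 3 and 15 ≡ 3 (mod 4), so (11/15) = −(15/11).
Reduce top mod 11: now compute (4/11).
Pull out 2^2: since 11 ≡ 3 (mod 8), (2/11) = -1, so (2/11)^2 = +1.
Reached (1/11) = 1. Collecting the sign flips along the way, the symbol is +1.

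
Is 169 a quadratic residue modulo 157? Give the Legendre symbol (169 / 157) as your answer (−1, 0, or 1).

1

Euler's criterion: (169/157) ≡ 12^78 (mod 157).
12^2 ≡ 144 (mod 157)
12^4 ≡ 12 (mod 157)
12^8 ≡ 144 (mod 157)
12^16 ≡ 12 (mod 157)
12^32 ≡ 144 (mod 157)
12^64 ≡ 12 (mod 157)
12^78 = 12^(64+8+4+2) ≡ 1 (mod 157).
Result is 1, so (169/157) = 1.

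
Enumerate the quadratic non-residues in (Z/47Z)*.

5,10,11,13,15,19,20,22,23,26,29,30,31,33,35,38,39,40,41,43,44,45,46

Square k = 1,…,23 (k and 47−k give the same square):
1²=1, 2²=4, 3²=9, 4²=16, 5²=25, 6²=36, 7²≡2, 8²≡17, 9²≡34, 10²≡6, 11²≡27, 12²≡3, 13²≡28, 14²≡8, 15²≡37, 16²≡21, 17²≡7, 18²≡42, 19²≡32, 20²≡24, 21²≡18, 22²≡14, 23²≡12 (mod 47).
The residues are {1, 2, 3, 4, 6, 7, 8, 9, 12, 14, 16, 17, 18, 21, 24, 25, 27, 28, 32, 34, 36, 37, 42}; the non-residues are the remaining 23 nonzero classes.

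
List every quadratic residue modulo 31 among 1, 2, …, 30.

Square k = 1,…,15 (k and 31−k give the same square):
1²=1, 2²=4, 3²=9, 4²=16, 5²=25, 6²≡5, 7²≡18, 8²≡2, 9²≡19, 10²≡7, 11²≡28, 12²≡20, 13²≡14, 14²≡10, 15²≡8 (mod 31).
So the quadratic residues mod 31 are {1, 2, 4, 5, 7, 8, 9, 10, 14, 16, 18, 19, 20, 25, 28}.

1, 2, 4, 5, 7, 8, 9, 10, 14, 16, 18, 19, 20, 25, 28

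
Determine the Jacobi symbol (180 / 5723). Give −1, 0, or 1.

-1

Pull out 2^2: since 5723 ≡ 3 (mod 8), (2/5723) = -1, so (2/5723)^2 = +1.
Reciprocity: 45 ≡ 1 and 5723 ≡ 3 (mod 4), so (45/5723) = +(5723/45).
Reduce top mod 45: now compute (8/45).
Pull out 2^3: since 45 ≡ 5 (mod 8), (2/45) = -1, so (2/45)^3 = -1.
Reached (1/45) = 1. Collecting the sign flips along the way, the symbol is -1.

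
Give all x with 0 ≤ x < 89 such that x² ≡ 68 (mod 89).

89 ≡ 1 (mod 4), so we find a root by search.
Trying successive values, 35² = 1225 ≡ 68 (mod 89). The other root is 89 − 35 = 54.

35, 54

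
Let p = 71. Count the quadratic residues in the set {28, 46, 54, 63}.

(28/71) = -1 → non-residue.
(46/71) = -1 → non-residue.
(54/71) = +1 → QR.
(63/71) = -1 → non-residue.
Total quadratic residues among the 4: 1.

1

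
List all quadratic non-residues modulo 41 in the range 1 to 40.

3, 6, 7, 11, 12, 13, 14, 15, 17, 19, 22, 24, 26, 27, 28, 29, 30, 34, 35, 38

Square k = 1,…,20 (k and 41−k give the same square):
1²=1, 2²=4, 3²=9, 4²=16, 5²=25, 6²=36, 7²≡8, 8²≡23, 9²≡40, 10²≡18, 11²≡39, 12²≡21, 13²≡5, 14²≡32, 15²≡20, 16²≡10, 17²≡2, 18²≡37, 19²≡33, 20²≡31 (mod 41).
The residues are {1, 2, 4, 5, 8, 9, 10, 16, 18, 20, 21, 23, 25, 31, 32, 33, 36, 37, 39, 40}; the non-residues are the remaining 20 nonzero classes.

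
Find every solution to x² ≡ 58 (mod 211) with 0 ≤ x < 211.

67, 144

Since 211 ≡ 3 (mod 4), a square root of 58 is 58^((211+1)/4) = 58^53 mod 211.
Repeated squaring: 58^2≡199, 58^4≡144, 58^8≡58, 58^16≡199, 58^32≡144 (mod 211).
58^53 = 58^(32+16+4+1) ≡ 144 (mod 211).
Check: 144² = 20736 ≡ 58 (mod 211). The two roots are 67 and 144.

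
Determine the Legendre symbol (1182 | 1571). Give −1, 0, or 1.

Pull out 2: since 1571 ≡ 3 (mod 8), (2/1571) = -1.
Reciprocity: 591 ≡ 3 and 1571 ≡ 3 (mod 4), so (591/1571) = −(1571/591).
Reduce top mod 591: now compute (389/591).
Reciprocity: 389 ≡ 1 and 591 ≡ 3 (mod 4), so (389/591) = +(591/389).
Reduce top mod 389: now compute (202/389).
Pull out 2: since 389 ≡ 5 (mod 8), (2/389) = -1.
Reciprocity: 101 ≡ 1 and 389 ≡ 1 (mod 4), so (101/389) = +(389/101).
Reduce top mod 101: now compute (86/101).
Pull out 2: since 101 ≡ 5 (mod 8), (2/101) = -1.
Reciprocity: 43 ≡ 3 and 101 ≡ 1 (mod 4), so (43/101) = +(101/43).
Reduce top mod 43: now compute (15/43).
Reciprocity: 15 ≡ 3 and 43 ≡ 3 (mod 4), so (15/43) = −(43/15).
Reduce top mod 15: now compute (13/15).
Reciprocity: 13 ≡ 1 and 15 ≡ 3 (mod 4), so (13/15) = +(15/13).
Reduce top mod 13: now compute (2/13).
Pull out 2: since 13 ≡ 5 (mod 8), (2/13) = -1.
Reached (1/13) = 1. Collecting the sign flips along the way, the symbol is +1.

1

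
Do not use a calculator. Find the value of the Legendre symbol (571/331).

First reduce: 571 ≡ 240 (mod 331).
Pull out 2^4: since 331 ≡ 3 (mod 8), (2/331) = -1, so (2/331)^4 = +1.
Reciprocity: 15 ≡ 3 and 331 ≡ 3 (mod 4), so (15/331) = −(331/15).
Reduce top mod 15: now compute (1/15).
Reached (1/15) = 1. Collecting the sign flips along the way, the symbol is -1.

-1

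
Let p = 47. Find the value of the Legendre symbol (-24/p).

First reduce: -24 ≡ 23 (mod 47).
Reciprocity: 23 ≡ 3 and 47 ≡ 3 (mod 4), so (23/47) = −(47/23).
Reduce top mod 23: now compute (1/23).
Reached (1/23) = 1. Collecting the sign flips along the way, the symbol is -1.

-1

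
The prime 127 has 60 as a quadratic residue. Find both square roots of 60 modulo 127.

21, 106

Since 127 ≡ 3 (mod 4), a square root of 60 is 60^((127+1)/4) = 60^32 mod 127.
Repeated squaring: 60^2≡44, 60^4≡31, 60^8≡72, 60^16≡104, 60^32≡21 (mod 127).
60^32 = 60^(32) ≡ 21 (mod 127).
Check: 21² = 441 ≡ 60 (mod 127). The two roots are 21 and 106.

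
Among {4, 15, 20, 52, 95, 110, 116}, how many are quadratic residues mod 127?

(4/127) = +1 → QR.
(15/127) = +1 → QR.
(20/127) = -1 → non-residue.
(52/127) = +1 → QR.
(95/127) = -1 → non-residue.
(110/127) = -1 → non-residue.
(116/127) = -1 → non-residue.
Total quadratic residues among the 7: 3.

3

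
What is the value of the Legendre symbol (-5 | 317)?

-1

First reduce: -5 ≡ 312 (mod 317).
Pull out 2^3: since 317 ≡ 5 (mod 8), (2/317) = -1, so (2/317)^3 = -1.
Reciprocity: 39 ≡ 3 and 317 ≡ 1 (mod 4), so (39/317) = +(317/39).
Reduce top mod 39: now compute (5/39).
Reciprocity: 5 ≡ 1 and 39 ≡ 3 (mod 4), so (5/39) = +(39/5).
Reduce top mod 5: now compute (4/5).
Pull out 2^2: since 5 ≡ 5 (mod 8), (2/5) = -1, so (2/5)^2 = +1.
Reached (1/5) = 1. Collecting the sign flips along the way, the symbol is -1.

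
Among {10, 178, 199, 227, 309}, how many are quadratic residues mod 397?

2

(10/397) = +1 → QR.
(178/397) = +1 → QR.
(199/397) = -1 → non-residue.
(227/397) = -1 → non-residue.
(309/397) = -1 → non-residue.
Total quadratic residues among the 5: 2.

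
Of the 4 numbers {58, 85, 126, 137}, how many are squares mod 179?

(58/179) = -1 → non-residue.
(85/179) = +1 → QR.
(126/179) = +1 → QR.
(137/179) = -1 → non-residue.
Total quadratic residues among the 4: 2.

2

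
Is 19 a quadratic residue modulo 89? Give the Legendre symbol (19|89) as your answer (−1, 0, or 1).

-1

Euler's criterion: (19/89) ≡ 19^44 (mod 89).
19^2 ≡ 5 (mod 89)
19^4 ≡ 25 (mod 89)
19^8 ≡ 2 (mod 89)
19^16 ≡ 4 (mod 89)
19^32 ≡ 16 (mod 89)
19^44 = 19^(32+8+4) ≡ 88 (mod 89).
Result is 88 ≡ −1, so (19/89) = −1.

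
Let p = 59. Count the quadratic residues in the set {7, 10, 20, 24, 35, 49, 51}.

5

(7/59) = +1 → QR.
(10/59) = -1 → non-residue.
(20/59) = +1 → QR.
(24/59) = -1 → non-residue.
(35/59) = +1 → QR.
(49/59) = +1 → QR.
(51/59) = +1 → QR.
Total quadratic residues among the 7: 5.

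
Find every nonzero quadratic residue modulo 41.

Square k = 1,…,20 (k and 41−k give the same square):
1²=1, 2²=4, 3²=9, 4²=16, 5²=25, 6²=36, 7²≡8, 8²≡23, 9²≡40, 10²≡18, 11²≡39, 12²≡21, 13²≡5, 14²≡32, 15²≡20, 16²≡10, 17²≡2, 18²≡37, 19²≡33, 20²≡31 (mod 41).
So the quadratic residues mod 41 are {1, 2, 4, 5, 8, 9, 10, 16, 18, 20, 21, 23, 25, 31, 32, 33, 36, 37, 39, 40}.

1,2,4,5,8,9,10,16,18,20,21,23,25,31,32,33,36,37,39,40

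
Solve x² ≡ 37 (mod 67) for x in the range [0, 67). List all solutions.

Since 67 ≡ 3 (mod 4), a square root of 37 is 37^((67+1)/4) = 37^17 mod 67.
Repeated squaring: 37^2≡29, 37^4≡37, 37^8≡29, 37^16≡37 (mod 67).
37^17 = 37^(16+1) ≡ 29 (mod 67).
Check: 29² = 841 ≡ 37 (mod 67). The two roots are 29 and 38.

29, 38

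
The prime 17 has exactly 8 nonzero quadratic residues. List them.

1 2 4 8 9 13 15 16

Square k = 1,…,8 (k and 17−k give the same square):
1²=1, 2²=4, 3²=9, 4²=16, 5²≡8, 6²≡2, 7²≡15, 8²≡13 (mod 17).
So the quadratic residues mod 17 are {1, 2, 4, 8, 9, 13, 15, 16}.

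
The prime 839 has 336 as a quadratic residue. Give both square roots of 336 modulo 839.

102, 737

Since 839 ≡ 3 (mod 4), a square root of 336 is 336^((839+1)/4) = 336^210 mod 839.
Repeated squaring: 336^2≡470, 336^4≡243, 336^8≡319, 336^16≡242, 336^32≡673, 336^64≡708, 336^128≡381 (mod 839).
336^210 = 336^(128+64+16+2) ≡ 737 (mod 839).
Check: 737² = 543169 ≡ 336 (mod 839). The two roots are 102 and 737.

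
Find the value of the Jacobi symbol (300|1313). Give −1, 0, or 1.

-1

Pull out 2^2: since 1313 ≡ 1 (mod 8), (2/1313) = +1, so (2/1313)^2 = +1.
Reciprocity: 75 ≡ 3 and 1313 ≡ 1 (mod 4), so (75/1313) = +(1313/75).
Reduce top mod 75: now compute (38/75).
Pull out 2: since 75 ≡ 3 (mod 8), (2/75) = -1.
Reciprocity: 19 ≡ 3 and 75 ≡ 3 (mod 4), so (19/75) = −(75/19).
Reduce top mod 19: now compute (18/19).
Pull out 2: since 19 ≡ 3 (mod 8), (2/19) = -1.
Reciprocity: 9 ≡ 1 and 19 ≡ 3 (mod 4), so (9/19) = +(19/9).
Reduce top mod 9: now compute (1/9).
Reached (1/9) = 1. Collecting the sign flips along the way, the symbol is -1.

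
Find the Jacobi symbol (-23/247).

First reduce: -23 ≡ 224 (mod 247).
Pull out 2^5: since 247 ≡ 7 (mod 8), (2/247) = +1, so (2/247)^5 = +1.
Reciprocity: 7 ≡ 3 and 247 ≡ 3 (mod 4), so (7/247) = −(247/7).
Reduce top mod 7: now compute (2/7).
Pull out 2: since 7 ≡ 7 (mod 8), (2/7) = +1.
Reached (1/7) = 1. Collecting the sign flips along the way, the symbol is -1.

-1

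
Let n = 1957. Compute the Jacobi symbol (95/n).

Reciprocity: 95 ≡ 3 and 1957 ≡ 1 (mod 4), so (95/1957) = +(1957/95).
Reduce top mod 95: now compute (57/95).
Reciprocity: 57 ≡ 1 and 95 ≡ 3 (mod 4), so (57/95) = +(95/57).
Reduce top mod 57: now compute (38/57).
Pull out 2: since 57 ≡ 1 (mod 8), (2/57) = +1.
Reciprocity: 19 ≡ 3 and 57 ≡ 1 (mod 4), so (19/57) = +(57/19).
Reduce top mod 19: now compute (0/19).
Top reduces to 0: gcd > 1, so the symbol is 0.

0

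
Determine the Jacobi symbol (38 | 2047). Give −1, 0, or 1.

1

Pull out 2: since 2047 ≡ 7 (mod 8), (2/2047) = +1.
Reciprocity: 19 ≡ 3 and 2047 ≡ 3 (mod 4), so (19/2047) = −(2047/19).
Reduce top mod 19: now compute (14/19).
Pull out 2: since 19 ≡ 3 (mod 8), (2/19) = -1.
Reciprocity: 7 ≡ 3 and 19 ≡ 3 (mod 4), so (7/19) = −(19/7).
Reduce top mod 7: now compute (5/7).
Reciprocity: 5 ≡ 1 and 7 ≡ 3 (mod 4), so (5/7) = +(7/5).
Reduce top mod 5: now compute (2/5).
Pull out 2: since 5 ≡ 5 (mod 8), (2/5) = -1.
Reached (1/5) = 1. Collecting the sign flips along the way, the symbol is +1.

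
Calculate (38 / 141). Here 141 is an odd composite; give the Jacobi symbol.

Pull out 2: since 141 ≡ 5 (mod 8), (2/141) = -1.
Reciprocity: 19 ≡ 3 and 141 ≡ 1 (mod 4), so (19/141) = +(141/19).
Reduce top mod 19: now compute (8/19).
Pull out 2^3: since 19 ≡ 3 (mod 8), (2/19) = -1, so (2/19)^3 = -1.
Reached (1/19) = 1. Collecting the sign flips along the way, the symbol is +1.

1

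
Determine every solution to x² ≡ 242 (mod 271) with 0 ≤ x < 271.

28, 243

Since 271 ≡ 3 (mod 4), a square root of 242 is 242^((271+1)/4) = 242^68 mod 271.
Repeated squaring: 242^2≡28, 242^4≡242, 242^8≡28, 242^16≡242, 242^32≡28, 242^64≡242 (mod 271).
242^68 = 242^(64+4) ≡ 28 (mod 271).
Check: 28² = 784 ≡ 242 (mod 271). The two roots are 28 and 243.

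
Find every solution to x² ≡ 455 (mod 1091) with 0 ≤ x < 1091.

532, 559

Since 1091 ≡ 3 (mod 4), a square root of 455 is 455^((1091+1)/4) = 455^273 mod 1091.
Repeated squaring: 455^2≡826, 455^4≡401, 455^8≡424, 455^16≡852, 455^32≡389, 455^64≡763, 455^128≡666, 455^256≡610 (mod 1091).
455^273 = 455^(256+16+1) ≡ 532 (mod 1091).
Check: 532² = 283024 ≡ 455 (mod 1091). The two roots are 532 and 559.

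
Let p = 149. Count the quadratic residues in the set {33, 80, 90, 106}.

(33/149) = +1 → QR.
(80/149) = +1 → QR.
(90/149) = -1 → non-residue.
(106/149) = -1 → non-residue.
Total quadratic residues among the 4: 2.

2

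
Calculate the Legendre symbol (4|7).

1

Pull out 2^2: since 7 ≡ 7 (mod 8), (2/7) = +1, so (2/7)^2 = +1.
Reached (1/7) = 1. Collecting the sign flips along the way, the symbol is +1.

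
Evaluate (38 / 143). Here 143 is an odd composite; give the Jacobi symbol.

Pull out 2: since 143 ≡ 7 (mod 8), (2/143) = +1.
Reciprocity: 19 ≡ 3 and 143 ≡ 3 (mod 4), so (19/143) = −(143/19).
Reduce top mod 19: now compute (10/19).
Pull out 2: since 19 ≡ 3 (mod 8), (2/19) = -1.
Reciprocity: 5 ≡ 1 and 19 ≡ 3 (mod 4), so (5/19) = +(19/5).
Reduce top mod 5: now compute (4/5).
Pull out 2^2: since 5 ≡ 5 (mod 8), (2/5) = -1, so (2/5)^2 = +1.
Reached (1/5) = 1. Collecting the sign flips along the way, the symbol is +1.

1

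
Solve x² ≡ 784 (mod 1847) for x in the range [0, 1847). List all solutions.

Since 1847 ≡ 3 (mod 4), a square root of 784 is 784^((1847+1)/4) = 784^462 mod 1847.
Repeated squaring: 784^2≡1452, 784^4≡877, 784^8≡777, 784^16≡1607, 784^32≡343, 784^64≡1288, 784^128≡338, 784^256≡1577 (mod 1847).
784^462 = 784^(256+128+64+8+4+2) ≡ 28 (mod 1847).
Check: 28² = 784 ≡ 784 (mod 1847). The two roots are 28 and 1819.

28, 1819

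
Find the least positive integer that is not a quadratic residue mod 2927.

5

(2/2927) = +1, so 2 is a residue.
(3/2927) = +1, so 3 is a residue.
(4/2927) = +1, so 4 is a residue.
(5/2927) = −1, so 5 is the smallest positive non-residue mod 2927.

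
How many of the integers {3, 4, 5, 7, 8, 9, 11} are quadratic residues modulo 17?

3

(3/17) = -1 → non-residue.
(4/17) = +1 → QR.
(5/17) = -1 → non-residue.
(7/17) = -1 → non-residue.
(8/17) = +1 → QR.
(9/17) = +1 → QR.
(11/17) = -1 → non-residue.
Total quadratic residues among the 7: 3.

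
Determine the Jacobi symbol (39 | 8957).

0

Reciprocity: 39 ≡ 3 and 8957 ≡ 1 (mod 4), so (39/8957) = +(8957/39).
Reduce top mod 39: now compute (26/39).
Pull out 2: since 39 ≡ 7 (mod 8), (2/39) = +1.
Reciprocity: 13 ≡ 1 and 39 ≡ 3 (mod 4), so (13/39) = +(39/13).
Reduce top mod 13: now compute (0/13).
Top reduces to 0: gcd > 1, so the symbol is 0.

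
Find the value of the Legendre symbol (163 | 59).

1

Euler's criterion: (163/59) ≡ 45^29 (mod 59).
45^2 ≡ 19 (mod 59)
45^4 ≡ 7 (mod 59)
45^8 ≡ 49 (mod 59)
45^16 ≡ 41 (mod 59)
45^29 = 45^(16+8+4+1) ≡ 1 (mod 59).
Result is 1, so (163/59) = 1.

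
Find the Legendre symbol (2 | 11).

-1

Pull out 2: since 11 ≡ 3 (mod 8), (2/11) = -1.
Reached (1/11) = 1. Collecting the sign flips along the way, the symbol is -1.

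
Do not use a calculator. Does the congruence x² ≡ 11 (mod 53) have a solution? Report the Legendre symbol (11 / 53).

Euler's criterion: (11/53) ≡ 11^26 (mod 53).
11^2 ≡ 15 (mod 53)
11^4 ≡ 13 (mod 53)
11^8 ≡ 10 (mod 53)
11^16 ≡ 47 (mod 53)
11^26 = 11^(16+8+2) ≡ 1 (mod 53).
Result is 1, so (11/53) = 1.

1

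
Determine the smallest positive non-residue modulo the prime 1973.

(2/1973) = −1, so 2 is the smallest positive non-residue mod 1973.

2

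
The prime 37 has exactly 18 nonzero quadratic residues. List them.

Square k = 1,…,18 (k and 37−k give the same square):
1²=1, 2²=4, 3²=9, 4²=16, 5²=25, 6²=36, 7²≡12, 8²≡27, 9²≡7, 10²≡26, 11²≡10, 12²≡33, 13²≡21, 14²≡11, 15²≡3, 16²≡34, 17²≡30, 18²≡28 (mod 37).
So the quadratic residues mod 37 are {1, 3, 4, 7, 9, 10, 11, 12, 16, 21, 25, 26, 27, 28, 30, 33, 34, 36}.

1 3 4 7 9 10 11 12 16 21 25 26 27 28 30 33 34 36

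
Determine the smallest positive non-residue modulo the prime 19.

2

(2/19) = −1, so 2 is the smallest positive non-residue mod 19.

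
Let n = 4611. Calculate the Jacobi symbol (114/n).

Pull out 2: since 4611 ≡ 3 (mod 8), (2/4611) = -1.
Reciprocity: 57 ≡ 1 and 4611 ≡ 3 (mod 4), so (57/4611) = +(4611/57).
Reduce top mod 57: now compute (51/57).
Reciprocity: 51 ≡ 3 and 57 ≡ 1 (mod 4), so (51/57) = +(57/51).
Reduce top mod 51: now compute (6/51).
Pull out 2: since 51 ≡ 3 (mod 8), (2/51) = -1.
Reciprocity: 3 ≡ 3 and 51 ≡ 3 (mod 4), so (3/51) = −(51/3).
Reduce top mod 3: now compute (0/3).
Top reduces to 0: gcd > 1, so the symbol is 0.

0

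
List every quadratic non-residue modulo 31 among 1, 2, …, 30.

Square k = 1,…,15 (k and 31−k give the same square):
1²=1, 2²=4, 3²=9, 4²=16, 5²=25, 6²≡5, 7²≡18, 8²≡2, 9²≡19, 10²≡7, 11²≡28, 12²≡20, 13²≡14, 14²≡10, 15²≡8 (mod 31).
The residues are {1, 2, 4, 5, 7, 8, 9, 10, 14, 16, 18, 19, 20, 25, 28}; the non-residues are the remaining 15 nonzero classes.

3,6,11,12,13,15,17,21,22,23,24,26,27,29,30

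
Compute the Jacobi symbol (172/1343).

Pull out 2^2: since 1343 ≡ 7 (mod 8), (2/1343) = +1, so (2/1343)^2 = +1.
Reciprocity: 43 ≡ 3 and 1343 ≡ 3 (mod 4), so (43/1343) = −(1343/43).
Reduce top mod 43: now compute (10/43).
Pull out 2: since 43 ≡ 3 (mod 8), (2/43) = -1.
Reciprocity: 5 ≡ 1 and 43 ≡ 3 (mod 4), so (5/43) = +(43/5).
Reduce top mod 5: now compute (3/5).
Reciprocity: 3 ≡ 3 and 5 ≡ 1 (mod 4), so (3/5) = +(5/3).
Reduce top mod 3: now compute (2/3).
Pull out 2: since 3 ≡ 3 (mod 8), (2/3) = -1.
Reached (1/3) = 1. Collecting the sign flips along the way, the symbol is -1.

-1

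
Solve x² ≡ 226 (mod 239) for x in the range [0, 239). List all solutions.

86, 153

Since 239 ≡ 3 (mod 4), a square root of 226 is 226^((239+1)/4) = 226^60 mod 239.
Repeated squaring: 226^2≡169, 226^4≡120, 226^8≡60, 226^16≡15, 226^32≡225 (mod 239).
226^60 = 226^(32+16+8+4) ≡ 153 (mod 239).
Check: 153² = 23409 ≡ 226 (mod 239). The two roots are 86 and 153.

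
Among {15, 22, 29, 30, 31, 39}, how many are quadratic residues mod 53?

(15/53) = +1 → QR.
(22/53) = -1 → non-residue.
(29/53) = +1 → QR.
(30/53) = -1 → non-residue.
(31/53) = -1 → non-residue.
(39/53) = -1 → non-residue.
Total quadratic residues among the 6: 2.

2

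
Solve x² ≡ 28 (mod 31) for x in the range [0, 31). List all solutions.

11, 20

Since 31 ≡ 3 (mod 4), a square root of 28 is 28^((31+1)/4) = 28^8 mod 31.
Repeated squaring: 28^2≡9, 28^4≡19, 28^8≡20 (mod 31).
28^8 = 28^(8) ≡ 20 (mod 31).
Check: 20² = 400 ≡ 28 (mod 31). The two roots are 11 and 20.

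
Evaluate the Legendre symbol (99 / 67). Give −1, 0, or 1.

-1

Euler's criterion: (99/67) ≡ 32^33 (mod 67).
32^2 ≡ 19 (mod 67)
32^4 ≡ 26 (mod 67)
32^8 ≡ 6 (mod 67)
32^16 ≡ 36 (mod 67)
32^32 ≡ 23 (mod 67)
32^33 = 32^(32+1) ≡ 66 (mod 67).
Result is 66 ≡ −1, so (99/67) = −1.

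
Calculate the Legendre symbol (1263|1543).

1

Reciprocity: 1263 ≡ 3 and 1543 ≡ 3 (mod 4), so (1263/1543) = −(1543/1263).
Reduce top mod 1263: now compute (280/1263).
Pull out 2^3: since 1263 ≡ 7 (mod 8), (2/1263) = +1, so (2/1263)^3 = +1.
Reciprocity: 35 ≡ 3 and 1263 ≡ 3 (mod 4), so (35/1263) = −(1263/35).
Reduce top mod 35: now compute (3/35).
Reciprocity: 3 ≡ 3 and 35 ≡ 3 (mod 4), so (3/35) = −(35/3).
Reduce top mod 3: now compute (2/3).
Pull out 2: since 3 ≡ 3 (mod 8), (2/3) = -1.
Reached (1/3) = 1. Collecting the sign flips along the way, the symbol is +1.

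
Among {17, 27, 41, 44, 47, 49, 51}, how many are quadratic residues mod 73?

3

(17/73) = -1 → non-residue.
(27/73) = +1 → QR.
(41/73) = +1 → QR.
(44/73) = -1 → non-residue.
(47/73) = -1 → non-residue.
(49/73) = +1 → QR.
(51/73) = -1 → non-residue.
Total quadratic residues among the 7: 3.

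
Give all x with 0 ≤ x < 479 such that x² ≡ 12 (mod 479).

62, 417

Since 479 ≡ 3 (mod 4), a square root of 12 is 12^((479+1)/4) = 12^120 mod 479.
Repeated squaring: 12^2≡144, 12^4≡139, 12^8≡161, 12^16≡55, 12^32≡151, 12^64≡288 (mod 479).
12^120 = 12^(64+32+16+8) ≡ 417 (mod 479).
Check: 417² = 173889 ≡ 12 (mod 479). The two roots are 62 and 417.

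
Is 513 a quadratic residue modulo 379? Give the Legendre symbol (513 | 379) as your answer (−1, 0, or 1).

First reduce: 513 ≡ 134 (mod 379).
Pull out 2: since 379 ≡ 3 (mod 8), (2/379) = -1.
Reciprocity: 67 ≡ 3 and 379 ≡ 3 (mod 4), so (67/379) = −(379/67).
Reduce top mod 67: now compute (44/67).
Pull out 2^2: since 67 ≡ 3 (mod 8), (2/67) = -1, so (2/67)^2 = +1.
Reciprocity: 11 ≡ 3 and 67 ≡ 3 (mod 4), so (11/67) = −(67/11).
Reduce top mod 11: now compute (1/11).
Reached (1/11) = 1. Collecting the sign flips along the way, the symbol is -1.

-1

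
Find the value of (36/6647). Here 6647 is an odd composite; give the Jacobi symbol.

Pull out 2^2: since 6647 ≡ 7 (mod 8), (2/6647) = +1, so (2/6647)^2 = +1.
Reciprocity: 9 ≡ 1 and 6647 ≡ 3 (mod 4), so (9/6647) = +(6647/9).
Reduce top mod 9: now compute (5/9).
Reciprocity: 5 ≡ 1 and 9 ≡ 1 (mod 4), so (5/9) = +(9/5).
Reduce top mod 5: now compute (4/5).
Pull out 2^2: since 5 ≡ 5 (mod 8), (2/5) = -1, so (2/5)^2 = +1.
Reached (1/5) = 1. Collecting the sign flips along the way, the symbol is +1.

1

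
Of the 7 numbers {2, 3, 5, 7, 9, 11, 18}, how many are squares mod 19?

4

(2/19) = -1 → non-residue.
(3/19) = -1 → non-residue.
(5/19) = +1 → QR.
(7/19) = +1 → QR.
(9/19) = +1 → QR.
(11/19) = +1 → QR.
(18/19) = -1 → non-residue.
Total quadratic residues among the 7: 4.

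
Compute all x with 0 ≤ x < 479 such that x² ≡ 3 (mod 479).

Since 479 ≡ 3 (mod 4), a square root of 3 is 3^((479+1)/4) = 3^120 mod 479.
Repeated squaring: 3^2≡9, 3^4≡81, 3^8≡334, 3^16≡428, 3^32≡206, 3^64≡284 (mod 479).
3^120 = 3^(64+32+16+8) ≡ 448 (mod 479).
Check: 448² = 200704 ≡ 3 (mod 479). The two roots are 31 and 448.

31, 448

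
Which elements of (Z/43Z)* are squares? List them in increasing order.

Square k = 1,…,21 (k and 43−k give the same square):
1²=1, 2²=4, 3²=9, 4²=16, 5²=25, 6²=36, 7²≡6, 8²≡21, 9²≡38, 10²≡14, 11²≡35, 12²≡15, 13²≡40, 14²≡24, 15²≡10, 16²≡41, 17²≡31, 18²≡23, 19²≡17, 20²≡13, 21²≡11 (mod 43).
So the quadratic residues mod 43 are {1, 4, 6, 9, 10, 11, 13, 14, 15, 16, 17, 21, 23, 24, 25, 31, 35, 36, 38, 40, 41}.

1, 4, 6, 9, 10, 11, 13, 14, 15, 16, 17, 21, 23, 24, 25, 31, 35, 36, 38, 40, 41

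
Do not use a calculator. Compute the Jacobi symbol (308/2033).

Pull out 2^2: since 2033 ≡ 1 (mod 8), (2/2033) = +1, so (2/2033)^2 = +1.
Reciprocity: 77 ≡ 1 and 2033 ≡ 1 (mod 4), so (77/2033) = +(2033/77).
Reduce top mod 77: now compute (31/77).
Reciprocity: 31 ≡ 3 and 77 ≡ 1 (mod 4), so (31/77) = +(77/31).
Reduce top mod 31: now compute (15/31).
Reciprocity: 15 ≡ 3 and 31 ≡ 3 (mod 4), so (15/31) = −(31/15).
Reduce top mod 15: now compute (1/15).
Reached (1/15) = 1. Collecting the sign flips along the way, the symbol is -1.

-1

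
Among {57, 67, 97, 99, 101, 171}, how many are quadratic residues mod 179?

4

(57/179) = +1 → QR.
(67/179) = +1 → QR.
(97/179) = -1 → non-residue.
(99/179) = -1 → non-residue.
(101/179) = +1 → QR.
(171/179) = +1 → QR.
Total quadratic residues among the 6: 4.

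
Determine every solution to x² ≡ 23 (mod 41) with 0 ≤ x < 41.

41 ≡ 1 (mod 4), so we find a root by search.
Trying successive values, 8² = 64 ≡ 23 (mod 41). The other root is 41 − 8 = 33.

8, 33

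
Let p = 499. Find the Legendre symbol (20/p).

Pull out 2^2: since 499 ≡ 3 (mod 8), (2/499) = -1, so (2/499)^2 = +1.
Reciprocity: 5 ≡ 1 and 499 ≡ 3 (mod 4), so (5/499) = +(499/5).
Reduce top mod 5: now compute (4/5).
Pull out 2^2: since 5 ≡ 5 (mod 8), (2/5) = -1, so (2/5)^2 = +1.
Reached (1/5) = 1. Collecting the sign flips along the way, the symbol is +1.

1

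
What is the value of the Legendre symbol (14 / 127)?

Pull out 2: since 127 ≡ 7 (mod 8), (2/127) = +1.
Reciprocity: 7 ≡ 3 and 127 ≡ 3 (mod 4), so (7/127) = −(127/7).
Reduce top mod 7: now compute (1/7).
Reached (1/7) = 1. Collecting the sign flips along the way, the symbol is -1.

-1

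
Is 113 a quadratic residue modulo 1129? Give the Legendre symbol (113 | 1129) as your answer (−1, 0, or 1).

1

Reciprocity: 113 ≡ 1 and 1129 ≡ 1 (mod 4), so (113/1129) = +(1129/113).
Reduce top mod 113: now compute (112/113).
Pull out 2^4: since 113 ≡ 1 (mod 8), (2/113) = +1, so (2/113)^4 = +1.
Reciprocity: 7 ≡ 3 and 113 ≡ 1 (mod 4), so (7/113) = +(113/7).
Reduce top mod 7: now compute (1/7).
Reached (1/7) = 1. Collecting the sign flips along the way, the symbol is +1.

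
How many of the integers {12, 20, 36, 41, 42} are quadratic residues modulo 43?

(12/43) = -1 → non-residue.
(20/43) = -1 → non-residue.
(36/43) = +1 → QR.
(41/43) = +1 → QR.
(42/43) = -1 → non-residue.
Total quadratic residues among the 5: 2.

2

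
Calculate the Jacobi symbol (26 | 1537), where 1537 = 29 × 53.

1

Pull out 2: since 1537 ≡ 1 (mod 8), (2/1537) = +1.
Reciprocity: 13 ≡ 1 and 1537 ≡ 1 (mod 4), so (13/1537) = +(1537/13).
Reduce top mod 13: now compute (3/13).
Reciprocity: 3 ≡ 3 and 13 ≡ 1 (mod 4), so (3/13) = +(13/3).
Reduce top mod 3: now compute (1/3).
Reached (1/3) = 1. Collecting the sign flips along the way, the symbol is +1.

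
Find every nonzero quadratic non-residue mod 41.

3,6,7,11,12,13,14,15,17,19,22,24,26,27,28,29,30,34,35,38

Square k = 1,…,20 (k and 41−k give the same square):
1²=1, 2²=4, 3²=9, 4²=16, 5²=25, 6²=36, 7²≡8, 8²≡23, 9²≡40, 10²≡18, 11²≡39, 12²≡21, 13²≡5, 14²≡32, 15²≡20, 16²≡10, 17²≡2, 18²≡37, 19²≡33, 20²≡31 (mod 41).
The residues are {1, 2, 4, 5, 8, 9, 10, 16, 18, 20, 21, 23, 25, 31, 32, 33, 36, 37, 39, 40}; the non-residues are the remaining 20 nonzero classes.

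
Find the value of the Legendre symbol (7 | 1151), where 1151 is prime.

1

Reciprocity: 7 ≡ 3 and 1151 ≡ 3 (mod 4), so (7/1151) = −(1151/7).
Reduce top mod 7: now compute (3/7).
Reciprocity: 3 ≡ 3 and 7 ≡ 3 (mod 4), so (3/7) = −(7/3).
Reduce top mod 3: now compute (1/3).
Reached (1/3) = 1. Collecting the sign flips along the way, the symbol is +1.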